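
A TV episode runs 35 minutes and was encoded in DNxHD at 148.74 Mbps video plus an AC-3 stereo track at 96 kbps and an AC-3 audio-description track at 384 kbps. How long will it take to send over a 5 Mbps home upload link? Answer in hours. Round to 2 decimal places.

17.41 hours

35 min = 2100 s
Audio total: 96 + 384 = 480 kbps = 0.480 Mbps.
Total bitrate: 149.220 Mbps.
File: 149.220 Mbps × 2100 s = 313362.0 Mb.
At 5 Mbps: 313362.0 / 5 = 62672.4 s ≈ 17.4 hours.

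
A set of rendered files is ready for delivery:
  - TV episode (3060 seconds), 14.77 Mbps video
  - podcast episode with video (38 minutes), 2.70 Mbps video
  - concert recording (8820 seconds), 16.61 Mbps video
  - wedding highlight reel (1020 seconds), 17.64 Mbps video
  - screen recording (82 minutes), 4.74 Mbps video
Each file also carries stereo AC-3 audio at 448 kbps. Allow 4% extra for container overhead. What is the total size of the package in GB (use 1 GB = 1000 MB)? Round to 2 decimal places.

32.26 GB

Audio: 448 kbps = 0.448 Mbps.
TV episode: 15.218 Mbps × 3060 s × 1.04 = 48429.8 Mb
podcast episode with video: 3.148 Mbps × 2280 s × 1.04 = 7464.5 Mb
concert recording: 17.058 Mbps × 8820 s × 1.04 = 156469.6 Mb
wedding highlight reel: 18.088 Mbps × 1020 s × 1.04 = 19187.8 Mb
screen recording: 5.188 Mbps × 4920 s × 1.04 = 26546.0 Mb
Total: 258097.6 Mb = 32262.2 MB.
= 32.26 GB.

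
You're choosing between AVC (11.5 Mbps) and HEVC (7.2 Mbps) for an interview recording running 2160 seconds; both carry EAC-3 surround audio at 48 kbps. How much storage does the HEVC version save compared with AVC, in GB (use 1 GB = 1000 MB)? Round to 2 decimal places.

1.16 GB

Audio: 48 kbps = 0.048 Mbps.
AVC: 11.548 Mbps × 2160 s = 24943.7 Mb = 3.118 GB.
HEVC: 7.248 Mbps × 2160 s = 15655.7 Mb = 1.957 GB.
Saving: 3.118 − 1.957 = 1.161 GB.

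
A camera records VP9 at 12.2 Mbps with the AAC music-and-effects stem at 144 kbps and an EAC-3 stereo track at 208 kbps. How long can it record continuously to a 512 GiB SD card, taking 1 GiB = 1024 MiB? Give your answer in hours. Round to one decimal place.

97.3 hours

Audio total: 144 + 208 = 352 kbps = 0.352 Mbps.
Total bitrate: 12.2 + 0.352 = 12.552 Mbps.
Capacity: 512 GiB = 4,398,047 Mb.
Recording time: 4,398,047 / 12.552 = 350,386 s ≈ 97.3 hours.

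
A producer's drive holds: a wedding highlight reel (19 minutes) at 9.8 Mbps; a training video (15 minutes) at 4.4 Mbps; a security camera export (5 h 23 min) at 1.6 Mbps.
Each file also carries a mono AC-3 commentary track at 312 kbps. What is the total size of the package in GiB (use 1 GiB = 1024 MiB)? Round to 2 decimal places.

6.15 GiB

Audio: 312 kbps = 0.312 Mbps.
wedding highlight reel: 10.112 Mbps × 1140 s = 11527.7 Mb
training video: 4.712 Mbps × 900 s = 4240.8 Mb
security camera export: 1.912 Mbps × 19380 s = 37054.6 Mb
Total: 52823.0 Mb = 6602.9 MB.
= 6.149 GiB.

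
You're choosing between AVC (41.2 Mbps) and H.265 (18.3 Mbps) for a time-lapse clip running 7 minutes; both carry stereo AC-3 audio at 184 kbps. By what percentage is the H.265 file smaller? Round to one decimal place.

55.3%

7 min = 420 s
Audio: 184 kbps = 0.184 Mbps.
AVC: 41.384 Mbps × 420 s = 17381.3 Mb = 2.023 GiB.
H.265: 18.484 Mbps × 420 s = 7763.3 Mb = 0.904 GiB.
Reduction: (1 − 0.904/2.023) × 100 = 55.34%.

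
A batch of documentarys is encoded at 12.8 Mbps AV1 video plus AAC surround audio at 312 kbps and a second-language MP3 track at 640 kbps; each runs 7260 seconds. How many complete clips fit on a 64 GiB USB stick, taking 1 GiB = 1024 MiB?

5

Audio total: 312 + 640 = 952 kbps = 0.952 Mbps.
Total bitrate: 13.752 Mbps.
Per item: 13.752 Mbps × 7260 s = 99,840 Mb = 12,480 MB.
Capacity: 64 GiB = 549,756 Mb; 5.51 items → 5 complete.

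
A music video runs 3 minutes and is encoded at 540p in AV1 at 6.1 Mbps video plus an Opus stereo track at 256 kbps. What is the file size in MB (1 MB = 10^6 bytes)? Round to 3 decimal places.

3 min = 180 s
Audio: 256 kbps = 0.256 Mbps.
Total bitrate: 6.1 + 0.256 = 6.356 Mbps.
Stream data: 6.356 Mbps × 180 s = 1144.1 Mb.
1,144 Mb ÷ 8 = 143.0 MB → 143.0 MB.

143.010 MB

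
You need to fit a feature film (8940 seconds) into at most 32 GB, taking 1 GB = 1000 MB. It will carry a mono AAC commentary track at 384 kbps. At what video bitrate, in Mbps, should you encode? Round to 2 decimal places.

Budget: 32 GB = 256000.0 Mb.
Total bitrate budget: 256000.0 Mb / 8940 s = 28.635 Mbps.
Audio: 384 kbps = 0.384 Mbps.
Video: 28.635 − 0.384 = 28.251 Mbps.

28.25 Mbps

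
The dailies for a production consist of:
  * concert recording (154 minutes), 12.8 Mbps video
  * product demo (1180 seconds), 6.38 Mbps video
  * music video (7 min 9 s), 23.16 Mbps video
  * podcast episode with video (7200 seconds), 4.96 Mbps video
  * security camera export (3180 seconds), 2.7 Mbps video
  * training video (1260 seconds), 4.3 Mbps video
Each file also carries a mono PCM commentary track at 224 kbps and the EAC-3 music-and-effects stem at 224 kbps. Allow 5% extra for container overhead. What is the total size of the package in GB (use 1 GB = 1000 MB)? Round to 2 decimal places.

Audio total: 224 + 224 = 448 kbps = 0.448 Mbps.
concert recording: 13.248 Mbps × 9240 s × 1.05 = 128532.1 Mb
product demo: 6.828 Mbps × 1180 s × 1.05 = 8459.9 Mb
music video: 23.608 Mbps × 429 s × 1.05 = 10634.2 Mb
podcast episode with video: 5.408 Mbps × 7200 s × 1.05 = 40884.5 Mb
security camera export: 3.148 Mbps × 3180 s × 1.05 = 10511.2 Mb
training video: 4.748 Mbps × 1260 s × 1.05 = 6281.6 Mb
Total: 205303.5 Mb = 25662.9 MB.
= 25.66 GB.

25.66 GB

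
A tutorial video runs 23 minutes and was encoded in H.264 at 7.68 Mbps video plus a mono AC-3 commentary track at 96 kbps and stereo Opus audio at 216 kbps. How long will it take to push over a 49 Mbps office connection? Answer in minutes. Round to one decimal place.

23 min = 1380 s
Audio total: 96 + 216 = 312 kbps = 0.312 Mbps.
Total bitrate: 7.992 Mbps.
File: 7.992 Mbps × 1380 s = 11029.0 Mb.
At 49 Mbps: 11029.0 / 49 = 225.1 s ≈ 3.75 minutes.

3.8 minutes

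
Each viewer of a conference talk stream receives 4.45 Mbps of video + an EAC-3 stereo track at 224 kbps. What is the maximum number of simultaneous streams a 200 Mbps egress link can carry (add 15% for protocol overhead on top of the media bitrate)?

37

Audio: 224 kbps = 0.224 Mbps.
Per-viewer media rate: 4.674 Mbps.
On the wire with 15% overhead: 5.375 Mbps.
200 Mbps = 200.0 Mbps; 200.0 / 5.375 = 37.21 → 37 viewers.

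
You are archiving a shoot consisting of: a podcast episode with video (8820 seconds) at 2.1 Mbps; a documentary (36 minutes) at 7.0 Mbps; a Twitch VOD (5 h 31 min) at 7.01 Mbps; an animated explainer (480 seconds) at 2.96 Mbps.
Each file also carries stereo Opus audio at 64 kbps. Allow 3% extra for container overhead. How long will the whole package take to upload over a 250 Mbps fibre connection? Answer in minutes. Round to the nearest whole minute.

Audio: 64 kbps = 0.064 Mbps.
podcast episode with video: 2.164 Mbps × 8820 s × 1.03 = 19659.1 Mb
documentary: 7.064 Mbps × 2160 s × 1.03 = 15716.0 Mb
Twitch VOD: 7.074 Mbps × 19860 s × 1.03 = 144704.3 Mb
animated explainer: 3.024 Mbps × 480 s × 1.03 = 1495.1 Mb
Total: 181574.5 Mb = 22696.8 MB.
At 250 Mbps: 181574.5 / 250 = 726 s ≈ 12.1 minutes.

12 minutes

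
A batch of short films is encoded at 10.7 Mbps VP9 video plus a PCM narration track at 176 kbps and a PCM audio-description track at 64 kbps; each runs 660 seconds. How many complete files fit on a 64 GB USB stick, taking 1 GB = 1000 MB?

70

Audio total: 176 + 64 = 240 kbps = 0.240 Mbps.
Total bitrate: 10.940 Mbps.
Per item: 10.940 Mbps × 660 s = 7,220 Mb = 902.5 MB.
Capacity: 64 GB = 512,000 Mb; 70.91 items → 70 complete.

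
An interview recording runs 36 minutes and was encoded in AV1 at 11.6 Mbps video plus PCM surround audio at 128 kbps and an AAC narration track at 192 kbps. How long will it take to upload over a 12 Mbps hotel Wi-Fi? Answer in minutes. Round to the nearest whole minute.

36 minutes

36 min = 2160 s
Audio total: 128 + 192 = 320 kbps = 0.320 Mbps.
Total bitrate: 11.920 Mbps.
File: 11.920 Mbps × 2160 s = 25747.2 Mb.
At 12 Mbps: 25747.2 / 12 = 2145.6 s ≈ 35.8 minutes.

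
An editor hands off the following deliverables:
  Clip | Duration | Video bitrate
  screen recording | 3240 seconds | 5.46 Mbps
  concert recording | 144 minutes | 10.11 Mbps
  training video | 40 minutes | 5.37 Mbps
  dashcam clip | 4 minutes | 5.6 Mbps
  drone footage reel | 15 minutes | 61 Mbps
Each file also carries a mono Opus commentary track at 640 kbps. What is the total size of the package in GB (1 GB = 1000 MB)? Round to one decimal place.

Audio: 640 kbps = 0.640 Mbps.
screen recording: 6.100 Mbps × 3240 s = 19764.0 Mb
concert recording: 10.750 Mbps × 8640 s = 92880.0 Mb
training video: 6.010 Mbps × 2400 s = 14424.0 Mb
dashcam clip: 6.240 Mbps × 240 s = 1497.6 Mb
drone footage reel: 61.640 Mbps × 900 s = 55476.0 Mb
Total: 184041.6 Mb = 23005.2 MB.
= 23.01 GB.

23.0 GB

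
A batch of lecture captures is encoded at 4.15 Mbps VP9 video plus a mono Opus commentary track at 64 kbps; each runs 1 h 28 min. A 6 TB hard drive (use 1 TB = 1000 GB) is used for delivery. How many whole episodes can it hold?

2157

1 h 28 min = 88 min = 5280 s
Audio: 64 kbps = 0.064 Mbps.
Total bitrate: 4.214 Mbps.
Per item: 4.214 Mbps × 5280 s = 22,250 Mb = 2,781 MB.
Capacity: 6 TB = 48,000,000 Mb; 2157.31 items → 2157 complete.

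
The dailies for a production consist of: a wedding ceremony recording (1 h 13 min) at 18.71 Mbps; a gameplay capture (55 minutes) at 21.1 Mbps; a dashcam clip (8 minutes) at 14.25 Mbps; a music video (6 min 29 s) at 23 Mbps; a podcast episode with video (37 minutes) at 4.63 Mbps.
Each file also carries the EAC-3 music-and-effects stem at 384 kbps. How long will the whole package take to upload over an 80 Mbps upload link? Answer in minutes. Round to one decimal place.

37.9 minutes

Audio: 384 kbps = 0.384 Mbps.
wedding ceremony recording: 19.094 Mbps × 4380 s = 83631.7 Mb
gameplay capture: 21.484 Mbps × 3300 s = 70897.2 Mb
dashcam clip: 14.634 Mbps × 480 s = 7024.3 Mb
music video: 23.384 Mbps × 389 s = 9096.4 Mb
podcast episode with video: 5.014 Mbps × 2220 s = 11131.1 Mb
Total: 181780.7 Mb = 22722.6 MB.
At 80 Mbps: 181780.7 / 80 = 2272 s ≈ 37.9 minutes.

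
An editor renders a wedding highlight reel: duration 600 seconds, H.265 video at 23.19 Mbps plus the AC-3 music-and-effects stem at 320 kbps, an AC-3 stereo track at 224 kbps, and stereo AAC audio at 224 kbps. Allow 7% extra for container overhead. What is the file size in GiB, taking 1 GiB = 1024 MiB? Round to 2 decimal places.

1.79 GiB

Audio total: 320 + 224 + 224 = 768 kbps = 0.768 Mbps.
Total bitrate: 23.19 + 0.768 = 23.958 Mbps.
Stream data: 23.958 Mbps × 600 s = 14374.8 Mb.
With 7% container overhead: ×1.07.
15,381 Mb = 1,922,629,500 bytes ÷ 1,073,741,824 = 1.791 GiB.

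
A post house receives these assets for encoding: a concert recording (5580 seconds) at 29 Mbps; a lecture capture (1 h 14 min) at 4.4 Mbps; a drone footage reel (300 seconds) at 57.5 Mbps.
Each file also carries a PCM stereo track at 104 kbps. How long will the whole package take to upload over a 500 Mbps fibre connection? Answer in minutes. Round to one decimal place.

6.7 minutes

Audio: 104 kbps = 0.104 Mbps.
concert recording: 29.104 Mbps × 5580 s = 162400.3 Mb
lecture capture: 4.504 Mbps × 4440 s = 19997.8 Mb
drone footage reel: 57.604 Mbps × 300 s = 17281.2 Mb
Total: 199679.3 Mb = 24959.9 MB.
At 500 Mbps: 199679.3 / 500 = 399 s ≈ 6.66 minutes.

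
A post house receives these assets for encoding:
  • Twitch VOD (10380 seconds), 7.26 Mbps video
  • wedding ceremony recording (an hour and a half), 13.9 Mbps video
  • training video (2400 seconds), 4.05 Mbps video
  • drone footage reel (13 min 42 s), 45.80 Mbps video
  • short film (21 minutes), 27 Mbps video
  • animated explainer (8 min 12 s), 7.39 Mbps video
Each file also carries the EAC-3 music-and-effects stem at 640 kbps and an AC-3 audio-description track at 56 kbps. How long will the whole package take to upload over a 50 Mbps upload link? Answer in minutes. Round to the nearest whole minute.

83 minutes

Audio total: 640 + 56 = 696 kbps = 0.696 Mbps.
Twitch VOD: 7.956 Mbps × 10380 s = 82583.3 Mb
wedding ceremony recording: 14.596 Mbps × 5400 s = 78818.4 Mb
training video: 4.746 Mbps × 2400 s = 11390.4 Mb
drone footage reel: 46.496 Mbps × 822 s = 38219.7 Mb
short film: 27.696 Mbps × 1260 s = 34897.0 Mb
animated explainer: 8.086 Mbps × 492 s = 3978.3 Mb
Total: 249887.1 Mb = 31235.9 MB.
At 50 Mbps: 249887.1 / 50 = 4998 s ≈ 83.3 minutes.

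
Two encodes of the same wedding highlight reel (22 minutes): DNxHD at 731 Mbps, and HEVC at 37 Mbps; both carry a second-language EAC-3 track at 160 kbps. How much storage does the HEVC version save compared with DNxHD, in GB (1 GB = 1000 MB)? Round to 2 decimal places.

114.51 GB

22 min = 1320 s
Audio: 160 kbps = 0.160 Mbps.
DNxHD: 731.160 Mbps × 1320 s = 965131.2 Mb = 120.641 GB.
HEVC: 37.160 Mbps × 1320 s = 49051.2 Mb = 6.131 GB.
Saving: 120.641 − 6.131 = 114.510 GB.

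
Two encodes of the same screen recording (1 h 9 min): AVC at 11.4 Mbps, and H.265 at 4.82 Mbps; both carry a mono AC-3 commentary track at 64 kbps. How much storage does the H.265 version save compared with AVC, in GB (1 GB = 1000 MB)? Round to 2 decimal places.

1 h 9 min = 69 min = 4140 s
Audio: 64 kbps = 0.064 Mbps.
AVC: 11.464 Mbps × 4140 s = 47461.0 Mb = 5.933 GB.
H.265: 4.884 Mbps × 4140 s = 20219.8 Mb = 2.527 GB.
Saving: 5.933 − 2.527 = 3.405 GB.

3.41 GB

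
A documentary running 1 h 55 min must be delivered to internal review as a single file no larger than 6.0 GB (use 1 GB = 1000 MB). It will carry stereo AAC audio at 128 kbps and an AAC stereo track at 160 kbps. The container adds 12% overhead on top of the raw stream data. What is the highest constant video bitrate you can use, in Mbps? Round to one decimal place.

Budget: 6.0 GB = 48000.0 Mb.
Stream payload after overhead: 48000.0 / 1.12 = 42857.1 Mb.
1 h 55 min = 115 min = 6900 s
Total bitrate budget: 42857.1 Mb / 6900 s = 6.211 Mbps.
Audio total: 128 + 160 = 288 kbps = 0.288 Mbps.
Video: 6.211 − 0.288 = 5.923 Mbps.

5.9 Mbps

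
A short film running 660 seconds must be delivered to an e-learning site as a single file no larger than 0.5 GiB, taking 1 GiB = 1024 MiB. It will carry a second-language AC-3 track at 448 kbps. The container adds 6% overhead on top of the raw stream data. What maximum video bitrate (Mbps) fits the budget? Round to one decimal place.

5.7 Mbps

Budget: 0.5 GiB = 4295.0 Mb.
Stream payload after overhead: 4295.0 / 1.06 = 4051.9 Mb.
Total bitrate budget: 4051.9 Mb / 660 s = 6.139 Mbps.
Audio: 448 kbps = 0.448 Mbps.
Video: 6.139 − 0.448 = 5.691 Mbps.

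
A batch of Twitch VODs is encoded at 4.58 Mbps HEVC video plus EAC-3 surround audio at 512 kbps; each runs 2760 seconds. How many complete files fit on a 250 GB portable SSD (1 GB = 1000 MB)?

142

Audio: 512 kbps = 0.512 Mbps.
Total bitrate: 5.092 Mbps.
Per item: 5.092 Mbps × 2760 s = 14,054 Mb = 1,757 MB.
Capacity: 250 GB = 2,000,000 Mb; 142.31 items → 142 complete.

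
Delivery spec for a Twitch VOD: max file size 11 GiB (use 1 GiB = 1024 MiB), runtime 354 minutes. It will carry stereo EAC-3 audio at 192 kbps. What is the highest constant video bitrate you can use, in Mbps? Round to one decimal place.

4.3 Mbps

Budget: 11 GiB = 94489.3 Mb.
354 min = 21240 s
Total bitrate budget: 94489.3 Mb / 21240 s = 4.449 Mbps.
Audio: 192 kbps = 0.192 Mbps.
Video: 4.449 − 0.192 = 4.257 Mbps.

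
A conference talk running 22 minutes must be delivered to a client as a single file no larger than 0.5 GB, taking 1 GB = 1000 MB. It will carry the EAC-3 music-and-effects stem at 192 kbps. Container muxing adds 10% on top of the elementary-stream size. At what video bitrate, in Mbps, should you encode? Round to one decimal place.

2.6 Mbps

Budget: 0.5 GB = 4000.0 Mb.
Stream payload after overhead: 4000.0 / 1.10 = 3636.4 Mb.
22 min = 1320 s
Total bitrate budget: 3636.4 Mb / 1320 s = 2.755 Mbps.
Audio: 192 kbps = 0.192 Mbps.
Video: 2.755 − 0.192 = 2.563 Mbps.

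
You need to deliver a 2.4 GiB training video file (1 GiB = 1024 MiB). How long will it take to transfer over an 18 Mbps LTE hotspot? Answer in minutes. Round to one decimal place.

File: 2.4 GiB = 20615.8 Mb.
At 18 Mbps: 20615.8 / 18 = 1145.3 s ≈ 19.1 minutes.

19.1 minutes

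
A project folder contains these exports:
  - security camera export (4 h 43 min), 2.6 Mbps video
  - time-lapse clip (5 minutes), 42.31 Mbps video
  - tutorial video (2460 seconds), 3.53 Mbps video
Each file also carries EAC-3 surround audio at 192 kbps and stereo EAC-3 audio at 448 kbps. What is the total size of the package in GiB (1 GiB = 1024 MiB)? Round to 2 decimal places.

Audio total: 192 + 448 = 640 kbps = 0.640 Mbps.
security camera export: 3.240 Mbps × 16980 s = 55015.2 Mb
time-lapse clip: 42.950 Mbps × 300 s = 12885.0 Mb
tutorial video: 4.170 Mbps × 2460 s = 10258.2 Mb
Total: 78158.4 Mb = 9769.8 MB.
= 9.099 GiB.

9.10 GiB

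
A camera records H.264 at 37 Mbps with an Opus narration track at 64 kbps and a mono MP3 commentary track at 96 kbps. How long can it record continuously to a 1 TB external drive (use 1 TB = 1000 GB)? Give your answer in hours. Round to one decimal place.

Audio total: 64 + 96 = 160 kbps = 0.160 Mbps.
Total bitrate: 37 + 0.160 = 37.160 Mbps.
Capacity: 1 TB = 8,000,000 Mb.
Recording time: 8,000,000 / 37.160 = 215,285 s ≈ 59.8 hours.

59.8 hours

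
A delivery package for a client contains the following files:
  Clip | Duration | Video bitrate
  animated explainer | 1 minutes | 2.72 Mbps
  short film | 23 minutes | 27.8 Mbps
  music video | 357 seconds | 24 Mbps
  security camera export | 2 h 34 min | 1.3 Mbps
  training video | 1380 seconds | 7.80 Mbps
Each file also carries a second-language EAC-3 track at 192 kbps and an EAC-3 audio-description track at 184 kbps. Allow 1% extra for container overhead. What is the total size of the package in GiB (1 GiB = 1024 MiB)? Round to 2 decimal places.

8.76 GiB

Audio total: 192 + 184 = 376 kbps = 0.376 Mbps.
animated explainer: 3.096 Mbps × 60 s × 1.01 = 187.6 Mb
short film: 28.176 Mbps × 1380 s × 1.01 = 39271.7 Mb
music video: 24.376 Mbps × 357 s × 1.01 = 8789.3 Mb
security camera export: 1.676 Mbps × 9240 s × 1.01 = 15641.1 Mb
training video: 8.176 Mbps × 1380 s × 1.01 = 11395.7 Mb
Total: 75285.4 Mb = 9410.7 MB.
= 8.764 GiB.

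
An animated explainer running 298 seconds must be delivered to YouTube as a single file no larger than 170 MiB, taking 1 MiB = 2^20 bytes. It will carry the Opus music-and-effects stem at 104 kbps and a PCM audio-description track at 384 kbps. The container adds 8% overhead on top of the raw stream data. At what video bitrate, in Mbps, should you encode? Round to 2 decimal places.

Budget: 170 MiB = 1426.1 Mb.
Stream payload after overhead: 1426.1 / 1.08 = 1320.4 Mb.
Total bitrate budget: 1320.4 Mb / 298 s = 4.431 Mbps.
Audio total: 104 + 384 = 488 kbps = 0.488 Mbps.
Video: 4.431 − 0.488 = 3.943 Mbps.

3.94 Mbps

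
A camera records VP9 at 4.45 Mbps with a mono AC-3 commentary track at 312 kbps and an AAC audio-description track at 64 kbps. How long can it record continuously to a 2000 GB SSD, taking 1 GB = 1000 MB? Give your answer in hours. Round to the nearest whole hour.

Audio total: 312 + 64 = 376 kbps = 0.376 Mbps.
Total bitrate: 4.45 + 0.376 = 4.826 Mbps.
Capacity: 2000 GB = 16,000,000 Mb.
Recording time: 16,000,000 / 4.826 = 3,315,375 s ≈ 921 hours.

921 hours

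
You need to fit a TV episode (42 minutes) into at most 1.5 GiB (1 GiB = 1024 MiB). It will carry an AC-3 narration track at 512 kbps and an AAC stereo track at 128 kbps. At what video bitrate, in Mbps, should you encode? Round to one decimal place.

4.5 Mbps

Budget: 1.5 GiB = 12884.9 Mb.
42 min = 2520 s
Total bitrate budget: 12884.9 Mb / 2520 s = 5.113 Mbps.
Audio total: 512 + 128 = 640 kbps = 0.640 Mbps.
Video: 5.113 − 0.640 = 4.473 Mbps.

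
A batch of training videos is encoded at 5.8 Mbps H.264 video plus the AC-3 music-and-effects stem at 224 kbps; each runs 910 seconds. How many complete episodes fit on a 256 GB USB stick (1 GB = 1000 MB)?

373

Audio: 224 kbps = 0.224 Mbps.
Total bitrate: 6.024 Mbps.
Per item: 6.024 Mbps × 910 s = 5,482 Mb = 685.2 MB.
Capacity: 256 GB = 2,048,000 Mb; 373.60 items → 373 complete.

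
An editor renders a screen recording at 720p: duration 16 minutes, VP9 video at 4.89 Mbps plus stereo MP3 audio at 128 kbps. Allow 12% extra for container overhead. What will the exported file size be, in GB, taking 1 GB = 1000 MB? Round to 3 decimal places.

16 min = 960 s
Audio: 128 kbps = 0.128 Mbps.
Total bitrate: 4.89 + 0.128 = 5.018 Mbps.
Stream data: 5.018 Mbps × 960 s = 4817.3 Mb.
With 12% container overhead: ×1.12.
5,395 Mb ÷ 8 = 674.4 MB → 0.6744 GB.

0.674 GB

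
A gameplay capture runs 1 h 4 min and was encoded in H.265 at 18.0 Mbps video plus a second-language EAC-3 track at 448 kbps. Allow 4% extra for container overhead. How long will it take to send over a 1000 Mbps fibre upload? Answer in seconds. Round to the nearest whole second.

74 seconds

1 h 4 min = 64 min = 3840 s
Audio: 448 kbps = 0.448 Mbps.
Total bitrate: 18.448 Mbps.
File: 18.448 Mbps × 3840 s = 70840.3 Mb.
With 4% container overhead: ×1.04. → 73673.9 Mb.
At 1000 Mbps: 73673.9 / 1000 = 73.7 s ≈ 73.7 seconds.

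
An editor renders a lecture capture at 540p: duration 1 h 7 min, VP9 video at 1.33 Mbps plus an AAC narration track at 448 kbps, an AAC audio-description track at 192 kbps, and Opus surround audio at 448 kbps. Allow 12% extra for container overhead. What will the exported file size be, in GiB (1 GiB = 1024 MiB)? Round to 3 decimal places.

1 h 7 min = 67 min = 4020 s
Audio total: 448 + 192 + 448 = 1088 kbps = 1.088 Mbps.
Total bitrate: 1.33 + 1.088 = 2.418 Mbps.
Stream data: 2.418 Mbps × 4020 s = 9720.4 Mb.
With 12% container overhead: ×1.12.
10,887 Mb = 1,360,850,400 bytes ÷ 1,073,741,824 = 1.267 GiB.

1.267 GiB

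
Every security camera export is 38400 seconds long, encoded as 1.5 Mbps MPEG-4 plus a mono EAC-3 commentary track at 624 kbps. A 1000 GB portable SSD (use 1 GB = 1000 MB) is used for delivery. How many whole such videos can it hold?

98

Audio: 624 kbps = 0.624 Mbps.
Total bitrate: 2.124 Mbps.
Per item: 2.124 Mbps × 38400 s = 81,562 Mb = 10,195 MB.
Capacity: 1000 GB = 8,000,000 Mb; 98.09 items → 98 complete.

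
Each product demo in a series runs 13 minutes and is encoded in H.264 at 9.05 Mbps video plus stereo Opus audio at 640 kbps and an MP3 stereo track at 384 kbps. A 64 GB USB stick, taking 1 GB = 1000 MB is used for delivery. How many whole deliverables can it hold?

65

13 min = 780 s
Audio total: 640 + 384 = 1024 kbps = 1.024 Mbps.
Total bitrate: 10.074 Mbps.
Per item: 10.074 Mbps × 780 s = 7,858 Mb = 982.2 MB.
Capacity: 64 GB = 512,000 Mb; 65.16 items → 65 complete.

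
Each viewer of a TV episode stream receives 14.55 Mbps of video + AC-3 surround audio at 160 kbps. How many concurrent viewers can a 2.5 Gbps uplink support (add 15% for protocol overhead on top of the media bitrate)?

147

Audio: 160 kbps = 0.160 Mbps.
Per-viewer media rate: 14.710 Mbps.
On the wire with 15% overhead: 16.916 Mbps.
2.5 Gbps = 2,500 Mbps; 2,500 / 16.916 = 147.78 → 147 viewers.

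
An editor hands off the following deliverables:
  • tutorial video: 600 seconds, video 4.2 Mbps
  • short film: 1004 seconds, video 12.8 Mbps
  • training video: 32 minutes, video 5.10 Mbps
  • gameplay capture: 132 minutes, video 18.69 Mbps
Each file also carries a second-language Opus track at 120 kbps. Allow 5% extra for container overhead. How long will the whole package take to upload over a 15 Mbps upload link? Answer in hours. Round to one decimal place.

3.4 hours

Audio: 120 kbps = 0.120 Mbps.
tutorial video: 4.320 Mbps × 600 s × 1.05 = 2721.6 Mb
short film: 12.920 Mbps × 1004 s × 1.05 = 13620.3 Mb
training video: 5.220 Mbps × 1920 s × 1.05 = 10523.5 Mb
gameplay capture: 18.810 Mbps × 7920 s × 1.05 = 156424.0 Mb
Total: 183289.3 Mb = 22911.2 MB.
At 15 Mbps: 183289.3 / 15 = 12219 s ≈ 3.39 hours.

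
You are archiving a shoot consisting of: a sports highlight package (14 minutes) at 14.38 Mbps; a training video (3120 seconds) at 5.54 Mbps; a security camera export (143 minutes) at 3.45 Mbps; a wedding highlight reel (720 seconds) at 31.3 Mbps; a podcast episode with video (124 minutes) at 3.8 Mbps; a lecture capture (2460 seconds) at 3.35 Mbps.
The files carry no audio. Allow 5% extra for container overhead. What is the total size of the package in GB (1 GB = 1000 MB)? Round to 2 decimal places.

sports highlight package: 14.380 Mbps × 840 s × 1.05 = 12683.2 Mb
training video: 5.540 Mbps × 3120 s × 1.05 = 18149.0 Mb
security camera export: 3.450 Mbps × 8580 s × 1.05 = 31081.0 Mb
wedding highlight reel: 31.300 Mbps × 720 s × 1.05 = 23662.8 Mb
podcast episode with video: 3.800 Mbps × 7440 s × 1.05 = 29685.6 Mb
lecture capture: 3.350 Mbps × 2460 s × 1.05 = 8653.0 Mb
Total: 123914.7 Mb = 15489.3 MB.
= 15.49 GB.

15.49 GB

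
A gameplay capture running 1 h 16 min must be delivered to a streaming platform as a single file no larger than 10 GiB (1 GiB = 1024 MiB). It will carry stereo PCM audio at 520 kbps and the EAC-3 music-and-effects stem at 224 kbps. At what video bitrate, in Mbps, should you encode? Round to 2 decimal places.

Budget: 10 GiB = 85899.3 Mb.
1 h 16 min = 76 min = 4560 s
Total bitrate budget: 85899.3 Mb / 4560 s = 18.838 Mbps.
Audio total: 520 + 224 = 744 kbps = 0.744 Mbps.
Video: 18.838 − 0.744 = 18.094 Mbps.

18.09 Mbps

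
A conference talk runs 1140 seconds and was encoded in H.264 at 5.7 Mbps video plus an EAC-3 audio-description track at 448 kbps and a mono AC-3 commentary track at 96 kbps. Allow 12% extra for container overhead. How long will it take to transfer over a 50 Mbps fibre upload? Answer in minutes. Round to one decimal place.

2.7 minutes

Audio total: 448 + 96 = 544 kbps = 0.544 Mbps.
Total bitrate: 6.244 Mbps.
File: 6.244 Mbps × 1140 s = 7118.2 Mb.
With 12% container overhead: ×1.12. → 7972.3 Mb.
At 50 Mbps: 7972.3 / 50 = 159.4 s ≈ 2.66 minutes.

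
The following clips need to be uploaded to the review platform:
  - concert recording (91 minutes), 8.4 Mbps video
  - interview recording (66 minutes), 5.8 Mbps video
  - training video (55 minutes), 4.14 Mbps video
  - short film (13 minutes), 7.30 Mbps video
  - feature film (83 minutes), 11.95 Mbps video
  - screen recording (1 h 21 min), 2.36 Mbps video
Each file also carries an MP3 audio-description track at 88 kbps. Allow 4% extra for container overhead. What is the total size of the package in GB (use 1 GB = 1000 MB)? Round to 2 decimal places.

20.96 GB

Audio: 88 kbps = 0.088 Mbps.
concert recording: 8.488 Mbps × 5460 s × 1.04 = 48198.3 Mb
interview recording: 5.888 Mbps × 3960 s × 1.04 = 24249.1 Mb
training video: 4.228 Mbps × 3300 s × 1.04 = 14510.5 Mb
short film: 7.388 Mbps × 780 s × 1.04 = 5993.1 Mb
feature film: 12.038 Mbps × 4980 s × 1.04 = 62347.2 Mb
screen recording: 2.448 Mbps × 4860 s × 1.04 = 12373.2 Mb
Total: 167671.4 Mb = 20958.9 MB.
= 20.96 GB.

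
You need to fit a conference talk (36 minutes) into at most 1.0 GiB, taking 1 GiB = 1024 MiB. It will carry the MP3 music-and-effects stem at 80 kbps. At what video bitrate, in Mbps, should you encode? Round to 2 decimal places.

Budget: 1.0 GiB = 8589.9 Mb.
36 min = 2160 s
Total bitrate budget: 8589.9 Mb / 2160 s = 3.977 Mbps.
Audio: 80 kbps = 0.080 Mbps.
Video: 3.977 − 0.080 = 3.897 Mbps.

3.90 Mbps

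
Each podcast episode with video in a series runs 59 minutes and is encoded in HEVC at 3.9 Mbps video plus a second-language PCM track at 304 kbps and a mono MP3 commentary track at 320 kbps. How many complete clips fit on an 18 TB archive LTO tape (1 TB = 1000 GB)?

8991

59 min = 3540 s
Audio total: 304 + 320 = 624 kbps = 0.624 Mbps.
Total bitrate: 4.524 Mbps.
Per item: 4.524 Mbps × 3540 s = 16,015 Mb = 2,002 MB.
Capacity: 18 TB = 144,000,000 Mb; 8991.59 items → 8991 complete.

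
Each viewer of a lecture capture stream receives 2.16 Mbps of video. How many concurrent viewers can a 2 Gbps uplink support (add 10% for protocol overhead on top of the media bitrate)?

841

On the wire with 10% overhead: 2.376 Mbps.
2 Gbps = 2,000 Mbps; 2,000 / 2.376 = 841.75 → 841 viewers.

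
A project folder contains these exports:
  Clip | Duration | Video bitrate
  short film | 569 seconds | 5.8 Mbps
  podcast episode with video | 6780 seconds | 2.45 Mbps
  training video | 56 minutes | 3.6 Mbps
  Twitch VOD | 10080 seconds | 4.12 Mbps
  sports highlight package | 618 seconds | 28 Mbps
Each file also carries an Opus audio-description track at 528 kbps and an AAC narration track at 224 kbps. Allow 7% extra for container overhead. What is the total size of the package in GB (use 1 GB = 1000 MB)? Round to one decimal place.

14.3 GB

Audio total: 528 + 224 = 752 kbps = 0.752 Mbps.
short film: 6.552 Mbps × 569 s × 1.07 = 3989.1 Mb
podcast episode with video: 3.202 Mbps × 6780 s × 1.07 = 23229.2 Mb
training video: 4.352 Mbps × 3360 s × 1.07 = 15646.3 Mb
Twitch VOD: 4.872 Mbps × 10080 s × 1.07 = 52547.4 Mb
sports highlight package: 28.752 Mbps × 618 s × 1.07 = 19012.5 Mb
Total: 114424.6 Mb = 14303.1 MB.
= 14.30 GB.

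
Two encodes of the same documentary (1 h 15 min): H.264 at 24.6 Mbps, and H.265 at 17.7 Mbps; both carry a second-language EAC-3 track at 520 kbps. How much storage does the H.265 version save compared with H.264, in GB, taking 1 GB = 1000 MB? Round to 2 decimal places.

3.88 GB

1 h 15 min = 75 min = 4500 s
Audio: 520 kbps = 0.520 Mbps.
H.264: 25.120 Mbps × 4500 s = 113040.0 Mb = 14.130 GB.
H.265: 18.220 Mbps × 4500 s = 81990.0 Mb = 10.249 GB.
Saving: 14.130 − 10.249 = 3.881 GB.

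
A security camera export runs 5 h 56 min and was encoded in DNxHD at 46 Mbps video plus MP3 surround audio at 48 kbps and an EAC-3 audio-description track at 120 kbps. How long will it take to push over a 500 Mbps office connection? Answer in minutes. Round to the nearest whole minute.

33 minutes

5 h 56 min = 356 min = 21360 s
Audio total: 48 + 120 = 168 kbps = 0.168 Mbps.
Total bitrate: 46.168 Mbps.
File: 46.168 Mbps × 21360 s = 986148.5 Mb.
At 500 Mbps: 986148.5 / 500 = 1972.3 s ≈ 32.9 minutes.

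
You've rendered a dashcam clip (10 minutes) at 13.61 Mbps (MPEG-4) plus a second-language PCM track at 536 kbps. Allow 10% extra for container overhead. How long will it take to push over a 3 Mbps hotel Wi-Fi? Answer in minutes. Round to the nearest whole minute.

52 minutes

10 min = 600 s
Audio: 536 kbps = 0.536 Mbps.
Total bitrate: 14.146 Mbps.
File: 14.146 Mbps × 600 s = 8487.6 Mb.
With 10% container overhead: ×1.10. → 9336.4 Mb.
At 3 Mbps: 9336.4 / 3 = 3112.1 s ≈ 51.9 minutes.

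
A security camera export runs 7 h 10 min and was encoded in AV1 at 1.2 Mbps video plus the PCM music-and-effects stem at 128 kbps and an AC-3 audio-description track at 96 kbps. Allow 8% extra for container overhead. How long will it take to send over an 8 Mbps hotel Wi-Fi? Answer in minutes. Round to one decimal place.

7 h 10 min = 430 min = 25800 s
Audio total: 128 + 96 = 224 kbps = 0.224 Mbps.
Total bitrate: 1.424 Mbps.
File: 1.424 Mbps × 25800 s = 36739.2 Mb.
With 8% container overhead: ×1.08. → 39678.3 Mb.
At 8 Mbps: 39678.3 / 8 = 4959.8 s ≈ 82.7 minutes.

82.7 minutes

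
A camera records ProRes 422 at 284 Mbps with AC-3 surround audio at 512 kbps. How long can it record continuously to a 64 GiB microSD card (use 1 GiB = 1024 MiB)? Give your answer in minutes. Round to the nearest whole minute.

Audio: 512 kbps = 0.512 Mbps.
Total bitrate: 284 + 0.512 = 284.512 Mbps.
Capacity: 64 GiB = 549,756 Mb.
Recording time: 549,756 / 284.512 = 1,932 s ≈ 32.2 minutes.

32 minutes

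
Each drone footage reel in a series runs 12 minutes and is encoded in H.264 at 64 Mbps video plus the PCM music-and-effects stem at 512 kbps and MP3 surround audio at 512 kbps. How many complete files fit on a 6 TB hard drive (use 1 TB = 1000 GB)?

1025

12 min = 720 s
Audio total: 512 + 512 = 1024 kbps = 1.024 Mbps.
Total bitrate: 65.024 Mbps.
Per item: 65.024 Mbps × 720 s = 46,817 Mb = 5,852 MB.
Capacity: 6 TB = 48,000,000 Mb; 1025.26 items → 1025 complete.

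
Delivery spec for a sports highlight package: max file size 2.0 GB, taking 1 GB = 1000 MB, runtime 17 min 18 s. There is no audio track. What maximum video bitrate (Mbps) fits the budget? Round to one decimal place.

15.4 Mbps

Budget: 2.0 GB = 16000.0 Mb.
17 min 18 s = 1038 s
Total bitrate budget: 16000.0 Mb / 1038 s = 15.414 Mbps.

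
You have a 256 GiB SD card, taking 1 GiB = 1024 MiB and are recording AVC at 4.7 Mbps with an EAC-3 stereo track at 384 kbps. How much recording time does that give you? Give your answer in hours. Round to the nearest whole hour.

120 hours

Audio: 384 kbps = 0.384 Mbps.
Total bitrate: 4.7 + 0.384 = 5.084 Mbps.
Capacity: 256 GiB = 2,199,023 Mb.
Recording time: 2,199,023 / 5.084 = 432,538 s ≈ 120 hours.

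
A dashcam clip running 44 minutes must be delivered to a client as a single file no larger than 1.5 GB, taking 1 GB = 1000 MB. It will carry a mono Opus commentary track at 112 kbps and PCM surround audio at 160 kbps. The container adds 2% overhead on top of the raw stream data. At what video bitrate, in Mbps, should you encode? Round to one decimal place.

4.2 Mbps

Budget: 1.5 GB = 12000.0 Mb.
Stream payload after overhead: 12000.0 / 1.02 = 11764.7 Mb.
44 min = 2640 s
Total bitrate budget: 11764.7 Mb / 2640 s = 4.456 Mbps.
Audio total: 112 + 160 = 272 kbps = 0.272 Mbps.
Video: 4.456 − 0.272 = 4.184 Mbps.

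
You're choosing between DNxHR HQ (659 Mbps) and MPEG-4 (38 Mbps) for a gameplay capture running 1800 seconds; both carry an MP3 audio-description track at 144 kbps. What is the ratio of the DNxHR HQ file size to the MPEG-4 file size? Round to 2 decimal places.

17.28

Audio: 144 kbps = 0.144 Mbps.
DNxHR HQ: 659.144 Mbps × 1800 s = 1186459.2 Mb = 148.307 GB.
MPEG-4: 38.144 Mbps × 1800 s = 68659.2 Mb = 8.582 GB.
Ratio: 148.307 / 8.582 = 17.280.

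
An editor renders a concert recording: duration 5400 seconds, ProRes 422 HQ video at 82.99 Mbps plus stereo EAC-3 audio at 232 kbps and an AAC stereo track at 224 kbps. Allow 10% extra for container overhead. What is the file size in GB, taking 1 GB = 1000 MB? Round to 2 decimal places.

61.96 GB

Audio total: 232 + 224 = 456 kbps = 0.456 Mbps.
Total bitrate: 82.99 + 0.456 = 83.446 Mbps.
Stream data: 83.446 Mbps × 5400 s = 450608.4 Mb.
With 10% container overhead: ×1.10.
495,669 Mb ÷ 8 = 61,959 MB → 61.96 GB.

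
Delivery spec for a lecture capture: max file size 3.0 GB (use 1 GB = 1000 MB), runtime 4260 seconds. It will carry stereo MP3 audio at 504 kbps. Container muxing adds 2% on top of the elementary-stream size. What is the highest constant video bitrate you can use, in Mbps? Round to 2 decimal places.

Budget: 3.0 GB = 24000.0 Mb.
Stream payload after overhead: 24000.0 / 1.02 = 23529.4 Mb.
Total bitrate budget: 23529.4 Mb / 4260 s = 5.523 Mbps.
Audio: 504 kbps = 0.504 Mbps.
Video: 5.523 − 0.504 = 5.019 Mbps.

5.02 Mbps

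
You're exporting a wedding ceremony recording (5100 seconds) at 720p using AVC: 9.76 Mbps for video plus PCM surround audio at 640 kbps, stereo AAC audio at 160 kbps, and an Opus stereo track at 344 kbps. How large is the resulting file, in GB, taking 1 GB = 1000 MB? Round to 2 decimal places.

Audio total: 640 + 160 + 344 = 1144 kbps = 1.144 Mbps.
Total bitrate: 9.76 + 1.144 = 10.904 Mbps.
Stream data: 10.904 Mbps × 5100 s = 55610.4 Mb.
55,610 Mb ÷ 8 = 6,951 MB → 6.951 GB.

6.95 GB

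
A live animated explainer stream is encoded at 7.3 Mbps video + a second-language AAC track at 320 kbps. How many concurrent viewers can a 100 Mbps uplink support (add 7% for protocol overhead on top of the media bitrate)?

Audio: 320 kbps = 0.320 Mbps.
Per-viewer media rate: 7.620 Mbps.
On the wire with 7% overhead: 8.153 Mbps.
100 Mbps = 100.0 Mbps; 100.0 / 8.153 = 12.26 → 12 viewers.

12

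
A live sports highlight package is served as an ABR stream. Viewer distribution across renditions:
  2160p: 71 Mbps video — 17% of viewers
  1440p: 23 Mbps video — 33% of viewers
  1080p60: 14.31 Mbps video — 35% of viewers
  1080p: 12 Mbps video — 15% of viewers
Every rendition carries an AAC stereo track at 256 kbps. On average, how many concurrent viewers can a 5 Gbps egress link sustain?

Audio: 256 kbps = 0.256 Mbps.
Average per-viewer bitrate: 0.17×71.256 + 0.33×23.256 + 0.35×14.566 + 0.15×12.256 = 26.724 Mbps.
5 Gbps = 5,000 Mbps; 5,000 / 26.724 = 187.09 → 187.

187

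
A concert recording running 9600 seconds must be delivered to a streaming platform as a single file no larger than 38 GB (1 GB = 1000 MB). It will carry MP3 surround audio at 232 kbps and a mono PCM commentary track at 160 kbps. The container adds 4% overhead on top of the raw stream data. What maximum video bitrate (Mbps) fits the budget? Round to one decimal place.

30.1 Mbps

Budget: 38 GB = 304000.0 Mb.
Stream payload after overhead: 304000.0 / 1.04 = 292307.7 Mb.
Total bitrate budget: 292307.7 Mb / 9600 s = 30.449 Mbps.
Audio total: 232 + 160 = 392 kbps = 0.392 Mbps.
Video: 30.449 − 0.392 = 30.057 Mbps.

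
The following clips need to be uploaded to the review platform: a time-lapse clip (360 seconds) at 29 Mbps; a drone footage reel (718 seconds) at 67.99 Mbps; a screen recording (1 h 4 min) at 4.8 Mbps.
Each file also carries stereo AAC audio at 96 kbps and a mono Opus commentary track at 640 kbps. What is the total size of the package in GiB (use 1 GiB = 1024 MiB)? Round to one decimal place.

Audio total: 96 + 640 = 736 kbps = 0.736 Mbps.
time-lapse clip: 29.736 Mbps × 360 s = 10705.0 Mb
drone footage reel: 68.726 Mbps × 718 s = 49345.3 Mb
screen recording: 5.536 Mbps × 3840 s = 21258.2 Mb
Total: 81308.5 Mb = 10163.6 MB.
= 9.466 GiB.

9.5 GiB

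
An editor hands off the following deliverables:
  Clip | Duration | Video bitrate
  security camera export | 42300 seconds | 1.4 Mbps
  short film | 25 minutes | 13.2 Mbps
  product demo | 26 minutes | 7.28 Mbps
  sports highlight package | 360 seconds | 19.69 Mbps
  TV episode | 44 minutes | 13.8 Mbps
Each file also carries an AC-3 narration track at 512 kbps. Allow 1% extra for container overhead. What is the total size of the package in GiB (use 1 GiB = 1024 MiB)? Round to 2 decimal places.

Audio: 512 kbps = 0.512 Mbps.
security camera export: 1.912 Mbps × 42300 s × 1.01 = 81686.4 Mb
short film: 13.712 Mbps × 1500 s × 1.01 = 20773.7 Mb
product demo: 7.792 Mbps × 1560 s × 1.01 = 12277.1 Mb
sports highlight package: 20.202 Mbps × 360 s × 1.01 = 7345.4 Mb
TV episode: 14.312 Mbps × 2640 s × 1.01 = 38161.5 Mb
Total: 160244.1 Mb = 20030.5 MB.
= 18.65 GiB.

18.65 GiB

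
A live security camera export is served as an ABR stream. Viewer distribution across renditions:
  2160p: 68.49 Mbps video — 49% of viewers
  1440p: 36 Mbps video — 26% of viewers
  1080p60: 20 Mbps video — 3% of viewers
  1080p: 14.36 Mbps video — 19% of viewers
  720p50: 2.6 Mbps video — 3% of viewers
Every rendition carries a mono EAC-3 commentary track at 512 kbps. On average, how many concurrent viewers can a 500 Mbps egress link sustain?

Audio: 512 kbps = 0.512 Mbps.
Average per-viewer bitrate: 0.49×69.002 + 0.26×36.512 + 0.03×20.512 + 0.19×14.872 + 0.03×3.112 = 46.839 Mbps.
500 Mbps = 500.0 Mbps; 500.0 / 46.839 = 10.67 → 10.

10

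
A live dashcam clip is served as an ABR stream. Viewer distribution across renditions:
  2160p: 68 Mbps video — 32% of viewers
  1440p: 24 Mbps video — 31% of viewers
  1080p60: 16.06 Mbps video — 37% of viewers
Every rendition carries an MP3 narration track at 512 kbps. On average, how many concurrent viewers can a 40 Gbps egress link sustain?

Audio: 512 kbps = 0.512 Mbps.
Average per-viewer bitrate: 0.32×68.512 + 0.31×24.512 + 0.37×16.572 = 35.654 Mbps.
40 Gbps = 40,000 Mbps; 40,000 / 35.654 = 1121.89 → 1121.

1121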